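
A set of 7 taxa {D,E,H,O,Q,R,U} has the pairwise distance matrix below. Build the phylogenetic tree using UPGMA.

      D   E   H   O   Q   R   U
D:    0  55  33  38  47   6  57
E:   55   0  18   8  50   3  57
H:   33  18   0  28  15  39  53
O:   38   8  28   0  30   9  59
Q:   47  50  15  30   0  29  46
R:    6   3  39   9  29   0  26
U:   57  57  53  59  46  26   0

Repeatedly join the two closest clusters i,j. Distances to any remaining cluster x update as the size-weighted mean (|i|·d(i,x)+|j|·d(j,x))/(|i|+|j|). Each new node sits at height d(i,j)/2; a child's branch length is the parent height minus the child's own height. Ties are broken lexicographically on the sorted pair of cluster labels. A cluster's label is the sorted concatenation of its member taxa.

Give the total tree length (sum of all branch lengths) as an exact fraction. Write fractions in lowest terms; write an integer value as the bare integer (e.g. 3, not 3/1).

step 1: merge (E,R) at d=3; branch lengths E→3/2, R→3/2; new cluster ER
  updated: d(D,ER)=61/2, d(ER,H)=57/2, d(ER,O)=17/2, d(ER,Q)=79/2, d(ER,U)=83/2
step 2: merge (ER,O) at d=17/2; branch lengths ER→11/4, O→17/4; new cluster EOR
  updated: d(D,EOR)=33, d(EOR,H)=85/3, d(EOR,Q)=109/3, d(EOR,U)=142/3
step 3: merge (H,Q) at d=15; branch lengths H→15/2, Q→15/2; new cluster HQ
  updated: d(D,HQ)=40, d(EOR,HQ)=97/3, d(HQ,U)=99/2
step 4: merge (EOR,HQ) at d=97/3; branch lengths EOR→143/12, HQ→26/3; new cluster EHOQR
  updated: d(D,EHOQR)=179/5, d(EHOQR,U)=241/5
step 5: merge (D,EHOQR) at d=179/5; branch lengths D→179/10, EHOQR→26/15; new cluster DEHOQR
  updated: d(DEHOQR,U)=149/3
step 6: merge (DEHOQR,U) at d=149/3; branch lengths DEHOQR→104/15, U→149/6; new cluster DEHOQRU
final tree: ((D:179/10,(((E:3/2,R:3/2):11/4,O:17/4):143/12,(H:15/2,Q:15/2):26/3):26/15):104/15,U:149/6)
total length: 5819/60

5819/60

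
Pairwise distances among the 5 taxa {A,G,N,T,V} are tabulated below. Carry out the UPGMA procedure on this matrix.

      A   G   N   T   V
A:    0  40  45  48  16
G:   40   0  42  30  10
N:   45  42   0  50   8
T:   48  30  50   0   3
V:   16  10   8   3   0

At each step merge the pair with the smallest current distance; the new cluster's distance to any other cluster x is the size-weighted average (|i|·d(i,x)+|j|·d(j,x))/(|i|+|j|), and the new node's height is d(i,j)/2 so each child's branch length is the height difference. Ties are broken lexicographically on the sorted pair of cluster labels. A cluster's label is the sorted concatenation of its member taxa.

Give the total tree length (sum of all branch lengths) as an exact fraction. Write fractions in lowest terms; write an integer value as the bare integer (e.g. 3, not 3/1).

1. join T+V (d=3) ⇒ TV; edges |T|=3/2, |V|=3/2
  updated: d(A,TV)=32, d(G,TV)=20, d(N,TV)=29
2. join G+TV (d=20) ⇒ GTV; edges |G|=10, |TV|=17/2
  updated: d(A,GTV)=104/3, d(GTV,N)=100/3
3. join GTV+N (d=100/3) ⇒ GNTV; edges |GTV|=20/3, |N|=50/3
  updated: d(A,GNTV)=149/4
4. join A+GNTV (d=149/4) ⇒ AGNTV; edges |A|=149/8, |GNTV|=47/24
final tree: (A:149/8,((G:10,(T:3/2,V:3/2):17/2):20/3,N:50/3):47/24)
total length: 785/12

785/12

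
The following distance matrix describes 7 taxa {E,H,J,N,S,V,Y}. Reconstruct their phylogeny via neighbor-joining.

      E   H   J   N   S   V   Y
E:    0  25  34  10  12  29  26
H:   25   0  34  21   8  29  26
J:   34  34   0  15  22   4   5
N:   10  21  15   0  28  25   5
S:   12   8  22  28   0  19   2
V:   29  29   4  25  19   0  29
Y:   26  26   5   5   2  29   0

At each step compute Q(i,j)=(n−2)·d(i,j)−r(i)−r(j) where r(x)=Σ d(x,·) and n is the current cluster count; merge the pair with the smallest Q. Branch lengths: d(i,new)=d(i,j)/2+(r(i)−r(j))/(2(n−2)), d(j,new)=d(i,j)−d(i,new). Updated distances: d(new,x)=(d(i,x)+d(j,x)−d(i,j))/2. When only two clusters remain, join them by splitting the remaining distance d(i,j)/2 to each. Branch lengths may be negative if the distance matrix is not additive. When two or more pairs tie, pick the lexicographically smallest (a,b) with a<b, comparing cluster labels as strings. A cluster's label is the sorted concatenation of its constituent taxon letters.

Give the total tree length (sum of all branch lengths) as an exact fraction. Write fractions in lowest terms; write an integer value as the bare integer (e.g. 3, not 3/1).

iteration 1: select J,V (d=4, Q=-229); attach at lengths (-1/10, 41/10); label the merged cluster JV
  updated: d(E,JV)=59/2, d(H,JV)=59/2, d(JV,N)=18, d(JV,S)=37/2, d(JV,Y)=15
iteration 2: select H,S (d=8, Q=-146); attach at lengths (73/8, -9/8); label the merged cluster HS
  updated: d(E,HS)=29/2, d(HS,JV)=20, d(HS,N)=41/2, d(HS,Y)=10
iteration 3: select E,N (d=10, Q=-207/2); attach at lengths (113/12, 7/12); label the merged cluster EN
  updated: d(EN,HS)=25/2, d(EN,JV)=75/4, d(EN,Y)=21/2
iteration 4: select EN,HS (d=25/2, Q=-237/4); attach at lengths (97/16, 103/16); label the merged cluster EHNS
  updated: d(EHNS,JV)=105/8, d(EHNS,Y)=4
iteration 5: select EHNS,JV (d=105/8, Q=-257/8); attach at lengths (17/16, 193/16); label the merged cluster EHJNSV
  updated: d(EHJNSV,Y)=47/16
iteration 6: select EHJNSV,Y (d=47/16); attach at lengths (47/32, 47/32); label the merged cluster EHJNSVY
final tree: ((((E:113/12,N:7/12):97/16,(H:73/8,S:-9/8):103/16):17/16,(J:-1/10,V:41/10):193/16):47/32,Y:47/32)
total length: 809/16

809/16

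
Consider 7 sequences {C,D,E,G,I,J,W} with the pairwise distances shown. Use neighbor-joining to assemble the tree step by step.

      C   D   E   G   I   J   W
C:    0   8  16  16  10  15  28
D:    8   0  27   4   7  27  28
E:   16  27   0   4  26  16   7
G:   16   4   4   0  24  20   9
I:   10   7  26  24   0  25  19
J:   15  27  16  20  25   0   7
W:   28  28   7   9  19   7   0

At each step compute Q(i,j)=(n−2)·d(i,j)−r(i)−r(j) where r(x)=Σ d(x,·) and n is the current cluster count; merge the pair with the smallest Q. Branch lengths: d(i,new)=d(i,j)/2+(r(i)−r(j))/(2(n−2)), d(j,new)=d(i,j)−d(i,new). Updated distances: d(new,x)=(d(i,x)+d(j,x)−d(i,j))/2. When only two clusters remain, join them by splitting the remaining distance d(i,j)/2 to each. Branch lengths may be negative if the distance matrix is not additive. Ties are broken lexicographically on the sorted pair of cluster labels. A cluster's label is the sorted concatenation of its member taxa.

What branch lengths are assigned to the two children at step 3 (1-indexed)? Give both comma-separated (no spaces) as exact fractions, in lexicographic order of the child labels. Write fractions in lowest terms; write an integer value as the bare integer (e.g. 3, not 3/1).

143/24,25/24

step 1: merge (D,I) at d=7, Q=-177; branch lengths D→5/2, I→9/2; new cluster DI
  updated: d(C,DI)=11/2, d(DI,E)=23, d(DI,G)=21/2, d(DI,J)=45/2, d(DI,W)=20
step 2: merge (C,DI) at d=11/2, Q=-140; branch lengths C→21/8, DI→23/8; new cluster CDI
  updated: d(CDI,E)=67/4, d(CDI,G)=21/2, d(CDI,J)=16, d(CDI,W)=85/4
step 3: merge (J,W) at d=7, Q=-329/4; branch lengths J→143/24, W→25/24; new cluster JW
  updated: d(CDI,JW)=121/8, d(E,JW)=8, d(G,JW)=11
step 4: merge (CDI,G) at d=21/2, Q=-375/8; branch lengths CDI→303/32, G→33/32; new cluster CDGI
  updated: d(CDGI,E)=41/8, d(CDGI,JW)=125/16
step 5: merge (CDGI,E) at d=41/8, Q=-335/16; branch lengths CDGI→79/32, E→85/32; new cluster CDEGI
  updated: d(CDEGI,JW)=171/32
step 6: merge (CDEGI,JW) at d=171/32; branch lengths CDEGI→171/64, JW→171/64; new cluster CDEGIJW
final tree: ((((C:21/8,(D:5/2,I:9/2):23/8):303/32,G:33/32):79/32,E:85/32):171/64,(J:143/24,W:25/24):171/64)
total length: 1295/32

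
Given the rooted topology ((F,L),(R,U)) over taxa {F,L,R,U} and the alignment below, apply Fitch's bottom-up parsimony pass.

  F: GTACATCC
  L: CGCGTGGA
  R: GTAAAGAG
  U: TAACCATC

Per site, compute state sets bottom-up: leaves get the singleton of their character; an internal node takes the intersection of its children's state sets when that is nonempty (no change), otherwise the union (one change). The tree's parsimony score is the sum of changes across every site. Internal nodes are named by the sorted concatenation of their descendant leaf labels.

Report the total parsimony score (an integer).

FL@0: {G} ∪ {C} = {C,G} (union, +1)
RU@0: {G} ∪ {T} = {G,T} (union, +1)
FLRU@0: {C,G} ∩ {G,T} = {G} (intersection, +0)
FL@1: {T} ∪ {G} = {G,T} (union, +1)
RU@1: {T} ∪ {A} = {A,T} (union, +1)
FLRU@1: {G,T} ∩ {A,T} = {T} (intersection, +0)
FL@2: {A} ∪ {C} = {A,C} (union, +1)
RU@2: {A} ∩ {A} = {A} (intersection, +0)
FLRU@2: {A,C} ∩ {A} = {A} (intersection, +0)
FL@3: {C} ∪ {G} = {C,G} (union, +1)
RU@3: {A} ∪ {C} = {A,C} (union, +1)
FLRU@3: {C,G} ∩ {A,C} = {C} (intersection, +0)
FL@4: {A} ∪ {T} = {A,T} (union, +1)
RU@4: {A} ∪ {C} = {A,C} (union, +1)
FLRU@4: {A,T} ∩ {A,C} = {A} (intersection, +0)
FL@5: {T} ∪ {G} = {G,T} (union, +1)
RU@5: {G} ∪ {A} = {A,G} (union, +1)
FLRU@5: {G,T} ∩ {A,G} = {G} (intersection, +0)
FL@6: {C} ∪ {G} = {C,G} (union, +1)
RU@6: {A} ∪ {T} = {A,T} (union, +1)
FLRU@6: {C,G} ∪ {A,T} = {A,C,G,T} (union, +1)
FL@7: {C} ∪ {A} = {A,C} (union, +1)
RU@7: {G} ∪ {C} = {C,G} (union, +1)
FLRU@7: {A,C} ∩ {C,G} = {C} (intersection, +0)
per-site changes: [2, 2, 1, 2, 2, 2, 3, 2]; total = 16

16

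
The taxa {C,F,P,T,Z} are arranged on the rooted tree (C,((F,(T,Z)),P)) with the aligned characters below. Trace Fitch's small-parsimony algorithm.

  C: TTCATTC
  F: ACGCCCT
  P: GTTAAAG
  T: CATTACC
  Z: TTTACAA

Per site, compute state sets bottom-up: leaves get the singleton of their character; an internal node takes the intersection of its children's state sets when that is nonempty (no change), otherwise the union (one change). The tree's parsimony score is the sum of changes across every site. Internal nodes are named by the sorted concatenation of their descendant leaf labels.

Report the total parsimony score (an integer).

TZ@0: {C} ∪ {T} = {C,T} (union, +1)
FTZ@0: {A} ∪ {C,T} = {A,C,T} (union, +1)
FPTZ@0: {A,C,T} ∪ {G} = {A,C,G,T} (union, +1)
CFPTZ@0: {T} ∩ {A,C,G,T} = {T} (intersection, +0)
TZ@1: {A} ∪ {T} = {A,T} (union, +1)
FTZ@1: {C} ∪ {A,T} = {A,C,T} (union, +1)
FPTZ@1: {A,C,T} ∩ {T} = {T} (intersection, +0)
CFPTZ@1: {T} ∩ {T} = {T} (intersection, +0)
TZ@2: {T} ∩ {T} = {T} (intersection, +0)
FTZ@2: {G} ∪ {T} = {G,T} (union, +1)
FPTZ@2: {G,T} ∩ {T} = {T} (intersection, +0)
CFPTZ@2: {C} ∪ {T} = {C,T} (union, +1)
TZ@3: {T} ∪ {A} = {A,T} (union, +1)
FTZ@3: {C} ∪ {A,T} = {A,C,T} (union, +1)
FPTZ@3: {A,C,T} ∩ {A} = {A} (intersection, +0)
CFPTZ@3: {A} ∩ {A} = {A} (intersection, +0)
TZ@4: {A} ∪ {C} = {A,C} (union, +1)
FTZ@4: {C} ∩ {A,C} = {C} (intersection, +0)
FPTZ@4: {C} ∪ {A} = {A,C} (union, +1)
CFPTZ@4: {T} ∪ {A,C} = {A,C,T} (union, +1)
TZ@5: {C} ∪ {A} = {A,C} (union, +1)
FTZ@5: {C} ∩ {A,C} = {C} (intersection, +0)
FPTZ@5: {C} ∪ {A} = {A,C} (union, +1)
CFPTZ@5: {T} ∪ {A,C} = {A,C,T} (union, +1)
TZ@6: {C} ∪ {A} = {A,C} (union, +1)
FTZ@6: {T} ∪ {A,C} = {A,C,T} (union, +1)
FPTZ@6: {A,C,T} ∪ {G} = {A,C,G,T} (union, +1)
CFPTZ@6: {C} ∩ {A,C,G,T} = {C} (intersection, +0)
per-site changes: [3, 2, 2, 2, 3, 3, 3]; total = 18

18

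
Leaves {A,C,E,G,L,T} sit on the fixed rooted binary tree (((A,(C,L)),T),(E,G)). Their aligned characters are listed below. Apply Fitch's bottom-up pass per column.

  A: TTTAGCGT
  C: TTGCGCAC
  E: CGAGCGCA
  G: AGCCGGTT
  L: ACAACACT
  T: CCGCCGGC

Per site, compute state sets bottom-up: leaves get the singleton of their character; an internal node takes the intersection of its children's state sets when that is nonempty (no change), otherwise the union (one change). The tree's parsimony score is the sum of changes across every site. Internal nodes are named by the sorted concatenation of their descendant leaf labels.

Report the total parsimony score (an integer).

25

CL@0: {T} ∪ {A} = {A,T} (union, +1)
ACL@0: {T} ∩ {A,T} = {T} (intersection, +0)
ACLT@0: {T} ∪ {C} = {C,T} (union, +1)
EG@0: {C} ∪ {A} = {A,C} (union, +1)
ACEGLT@0: {C,T} ∩ {A,C} = {C} (intersection, +0)
CL@1: {T} ∪ {C} = {C,T} (union, +1)
ACL@1: {T} ∩ {C,T} = {T} (intersection, +0)
ACLT@1: {T} ∪ {C} = {C,T} (union, +1)
EG@1: {G} ∩ {G} = {G} (intersection, +0)
ACEGLT@1: {C,T} ∪ {G} = {C,G,T} (union, +1)
CL@2: {G} ∪ {A} = {A,G} (union, +1)
ACL@2: {T} ∪ {A,G} = {A,G,T} (union, +1)
ACLT@2: {A,G,T} ∩ {G} = {G} (intersection, +0)
EG@2: {A} ∪ {C} = {A,C} (union, +1)
ACEGLT@2: {G} ∪ {A,C} = {A,C,G} (union, +1)
CL@3: {C} ∪ {A} = {A,C} (union, +1)
ACL@3: {A} ∩ {A,C} = {A} (intersection, +0)
ACLT@3: {A} ∪ {C} = {A,C} (union, +1)
EG@3: {G} ∪ {C} = {C,G} (union, +1)
ACEGLT@3: {A,C} ∩ {C,G} = {C} (intersection, +0)
CL@4: {G} ∪ {C} = {C,G} (union, +1)
ACL@4: {G} ∩ {C,G} = {G} (intersection, +0)
ACLT@4: {G} ∪ {C} = {C,G} (union, +1)
EG@4: {C} ∪ {G} = {C,G} (union, +1)
ACEGLT@4: {C,G} ∩ {C,G} = {C,G} (intersection, +0)
CL@5: {C} ∪ {A} = {A,C} (union, +1)
ACL@5: {C} ∩ {A,C} = {C} (intersection, +0)
ACLT@5: {C} ∪ {G} = {C,G} (union, +1)
EG@5: {G} ∩ {G} = {G} (intersection, +0)
ACEGLT@5: {C,G} ∩ {G} = {G} (intersection, +0)
CL@6: {A} ∪ {C} = {A,C} (union, +1)
ACL@6: {G} ∪ {A,C} = {A,C,G} (union, +1)
ACLT@6: {A,C,G} ∩ {G} = {G} (intersection, +0)
EG@6: {C} ∪ {T} = {C,T} (union, +1)
ACEGLT@6: {G} ∪ {C,T} = {C,G,T} (union, +1)
CL@7: {C} ∪ {T} = {C,T} (union, +1)
ACL@7: {T} ∩ {C,T} = {T} (intersection, +0)
ACLT@7: {T} ∪ {C} = {C,T} (union, +1)
EG@7: {A} ∪ {T} = {A,T} (union, +1)
ACEGLT@7: {C,T} ∩ {A,T} = {T} (intersection, +0)
per-site changes: [3, 3, 4, 3, 3, 2, 4, 3]; total = 25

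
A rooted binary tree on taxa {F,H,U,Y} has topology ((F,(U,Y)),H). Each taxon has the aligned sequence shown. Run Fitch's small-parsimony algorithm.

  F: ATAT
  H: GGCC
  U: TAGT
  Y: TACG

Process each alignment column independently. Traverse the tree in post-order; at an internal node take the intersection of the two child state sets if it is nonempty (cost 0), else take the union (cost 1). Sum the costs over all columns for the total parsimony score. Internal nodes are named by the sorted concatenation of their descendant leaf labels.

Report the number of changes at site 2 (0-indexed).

[col 0] UY: children U:{T}, Y:{T} ∩→ {T}; cost 0
[col 0] FUY: children F:{A}, UY:{T} ∪→ {A,T}; cost 1
[col 0] FHUY: children FUY:{A,T}, H:{G} ∪→ {A,G,T}; cost 1
[col 1] UY: children U:{A}, Y:{A} ∩→ {A}; cost 0
[col 1] FUY: children F:{T}, UY:{A} ∪→ {A,T}; cost 1
[col 1] FHUY: children FUY:{A,T}, H:{G} ∪→ {A,G,T}; cost 1
[col 2] UY: children U:{G}, Y:{C} ∪→ {C,G}; cost 1
[col 2] FUY: children F:{A}, UY:{C,G} ∪→ {A,C,G}; cost 1
[col 2] FHUY: children FUY:{A,C,G}, H:{C} ∩→ {C}; cost 0
[col 3] UY: children U:{T}, Y:{G} ∪→ {G,T}; cost 1
[col 3] FUY: children F:{T}, UY:{G,T} ∩→ {T}; cost 0
[col 3] FHUY: children FUY:{T}, H:{C} ∪→ {C,T}; cost 1
per-site changes: [2, 2, 2, 2]; total = 8

2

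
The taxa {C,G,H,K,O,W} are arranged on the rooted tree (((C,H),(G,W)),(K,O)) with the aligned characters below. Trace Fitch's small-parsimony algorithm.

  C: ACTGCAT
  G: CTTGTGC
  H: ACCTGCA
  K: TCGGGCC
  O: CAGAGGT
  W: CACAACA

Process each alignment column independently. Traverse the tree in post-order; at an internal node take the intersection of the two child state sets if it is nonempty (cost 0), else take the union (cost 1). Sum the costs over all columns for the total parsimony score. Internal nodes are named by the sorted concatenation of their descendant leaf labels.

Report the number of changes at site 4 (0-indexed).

3

CH@0: {A} ∩ {A} = {A} (intersection, +0)
GW@0: {C} ∩ {C} = {C} (intersection, +0)
CGHW@0: {A} ∪ {C} = {A,C} (union, +1)
KO@0: {T} ∪ {C} = {C,T} (union, +1)
CGHKOW@0: {A,C} ∩ {C,T} = {C} (intersection, +0)
CH@1: {C} ∩ {C} = {C} (intersection, +0)
GW@1: {T} ∪ {A} = {A,T} (union, +1)
CGHW@1: {C} ∪ {A,T} = {A,C,T} (union, +1)
KO@1: {C} ∪ {A} = {A,C} (union, +1)
CGHKOW@1: {A,C,T} ∩ {A,C} = {A,C} (intersection, +0)
CH@2: {T} ∪ {C} = {C,T} (union, +1)
GW@2: {T} ∪ {C} = {C,T} (union, +1)
CGHW@2: {C,T} ∩ {C,T} = {C,T} (intersection, +0)
KO@2: {G} ∩ {G} = {G} (intersection, +0)
CGHKOW@2: {C,T} ∪ {G} = {C,G,T} (union, +1)
CH@3: {G} ∪ {T} = {G,T} (union, +1)
GW@3: {G} ∪ {A} = {A,G} (union, +1)
CGHW@3: {G,T} ∩ {A,G} = {G} (intersection, +0)
KO@3: {G} ∪ {A} = {A,G} (union, +1)
CGHKOW@3: {G} ∩ {A,G} = {G} (intersection, +0)
CH@4: {C} ∪ {G} = {C,G} (union, +1)
GW@4: {T} ∪ {A} = {A,T} (union, +1)
CGHW@4: {C,G} ∪ {A,T} = {A,C,G,T} (union, +1)
KO@4: {G} ∩ {G} = {G} (intersection, +0)
CGHKOW@4: {A,C,G,T} ∩ {G} = {G} (intersection, +0)
CH@5: {A} ∪ {C} = {A,C} (union, +1)
GW@5: {G} ∪ {C} = {C,G} (union, +1)
CGHW@5: {A,C} ∩ {C,G} = {C} (intersection, +0)
KO@5: {C} ∪ {G} = {C,G} (union, +1)
CGHKOW@5: {C} ∩ {C,G} = {C} (intersection, +0)
CH@6: {T} ∪ {A} = {A,T} (union, +1)
GW@6: {C} ∪ {A} = {A,C} (union, +1)
CGHW@6: {A,T} ∩ {A,C} = {A} (intersection, +0)
KO@6: {C} ∪ {T} = {C,T} (union, +1)
CGHKOW@6: {A} ∪ {C,T} = {A,C,T} (union, +1)
per-site changes: [2, 3, 3, 3, 3, 3, 4]; total = 21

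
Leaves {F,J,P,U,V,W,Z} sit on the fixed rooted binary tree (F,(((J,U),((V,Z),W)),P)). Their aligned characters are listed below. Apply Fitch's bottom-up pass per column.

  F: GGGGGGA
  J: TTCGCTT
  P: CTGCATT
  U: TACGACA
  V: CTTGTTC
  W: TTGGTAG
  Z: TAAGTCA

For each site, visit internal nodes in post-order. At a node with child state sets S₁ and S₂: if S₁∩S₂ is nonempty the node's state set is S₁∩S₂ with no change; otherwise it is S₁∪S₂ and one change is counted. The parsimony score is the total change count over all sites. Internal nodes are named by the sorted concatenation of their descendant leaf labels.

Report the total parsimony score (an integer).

21

site 0, node JU: J={T} ∩ U={T} → {T} (+0)
site 0, node VZ: V={C} ∪ Z={T} → {C,T} (+1)
site 0, node VWZ: VZ={C,T} ∩ W={T} → {T} (+0)
site 0, node JUVWZ: JU={T} ∩ VWZ={T} → {T} (+0)
site 0, node JPUVWZ: JUVWZ={T} ∪ P={C} → {C,T} (+1)
site 0, node FJPUVWZ: F={G} ∪ JPUVWZ={C,T} → {C,G,T} (+1)
site 1, node JU: J={T} ∪ U={A} → {A,T} (+1)
site 1, node VZ: V={T} ∪ Z={A} → {A,T} (+1)
site 1, node VWZ: VZ={A,T} ∩ W={T} → {T} (+0)
site 1, node JUVWZ: JU={A,T} ∩ VWZ={T} → {T} (+0)
site 1, node JPUVWZ: JUVWZ={T} ∩ P={T} → {T} (+0)
site 1, node FJPUVWZ: F={G} ∪ JPUVWZ={T} → {G,T} (+1)
site 2, node JU: J={C} ∩ U={C} → {C} (+0)
site 2, node VZ: V={T} ∪ Z={A} → {A,T} (+1)
site 2, node VWZ: VZ={A,T} ∪ W={G} → {A,G,T} (+1)
site 2, node JUVWZ: JU={C} ∪ VWZ={A,G,T} → {A,C,G,T} (+1)
site 2, node JPUVWZ: JUVWZ={A,C,G,T} ∩ P={G} → {G} (+0)
site 2, node FJPUVWZ: F={G} ∩ JPUVWZ={G} → {G} (+0)
site 3, node JU: J={G} ∩ U={G} → {G} (+0)
site 3, node VZ: V={G} ∩ Z={G} → {G} (+0)
site 3, node VWZ: VZ={G} ∩ W={G} → {G} (+0)
site 3, node JUVWZ: JU={G} ∩ VWZ={G} → {G} (+0)
site 3, node JPUVWZ: JUVWZ={G} ∪ P={C} → {C,G} (+1)
site 3, node FJPUVWZ: F={G} ∩ JPUVWZ={C,G} → {G} (+0)
site 4, node JU: J={C} ∪ U={A} → {A,C} (+1)
site 4, node VZ: V={T} ∩ Z={T} → {T} (+0)
site 4, node VWZ: VZ={T} ∩ W={T} → {T} (+0)
site 4, node JUVWZ: JU={A,C} ∪ VWZ={T} → {A,C,T} (+1)
site 4, node JPUVWZ: JUVWZ={A,C,T} ∩ P={A} → {A} (+0)
site 4, node FJPUVWZ: F={G} ∪ JPUVWZ={A} → {A,G} (+1)
site 5, node JU: J={T} ∪ U={C} → {C,T} (+1)
site 5, node VZ: V={T} ∪ Z={C} → {C,T} (+1)
site 5, node VWZ: VZ={C,T} ∪ W={A} → {A,C,T} (+1)
site 5, node JUVWZ: JU={C,T} ∩ VWZ={A,C,T} → {C,T} (+0)
site 5, node JPUVWZ: JUVWZ={C,T} ∩ P={T} → {T} (+0)
site 5, node FJPUVWZ: F={G} ∪ JPUVWZ={T} → {G,T} (+1)
site 6, node JU: J={T} ∪ U={A} → {A,T} (+1)
site 6, node VZ: V={C} ∪ Z={A} → {A,C} (+1)
site 6, node VWZ: VZ={A,C} ∪ W={G} → {A,C,G} (+1)
site 6, node JUVWZ: JU={A,T} ∩ VWZ={A,C,G} → {A} (+0)
site 6, node JPUVWZ: JUVWZ={A} ∪ P={T} → {A,T} (+1)
site 6, node FJPUVWZ: F={A} ∩ JPUVWZ={A,T} → {A} (+0)
per-site changes: [3, 3, 3, 1, 3, 4, 4]; total = 21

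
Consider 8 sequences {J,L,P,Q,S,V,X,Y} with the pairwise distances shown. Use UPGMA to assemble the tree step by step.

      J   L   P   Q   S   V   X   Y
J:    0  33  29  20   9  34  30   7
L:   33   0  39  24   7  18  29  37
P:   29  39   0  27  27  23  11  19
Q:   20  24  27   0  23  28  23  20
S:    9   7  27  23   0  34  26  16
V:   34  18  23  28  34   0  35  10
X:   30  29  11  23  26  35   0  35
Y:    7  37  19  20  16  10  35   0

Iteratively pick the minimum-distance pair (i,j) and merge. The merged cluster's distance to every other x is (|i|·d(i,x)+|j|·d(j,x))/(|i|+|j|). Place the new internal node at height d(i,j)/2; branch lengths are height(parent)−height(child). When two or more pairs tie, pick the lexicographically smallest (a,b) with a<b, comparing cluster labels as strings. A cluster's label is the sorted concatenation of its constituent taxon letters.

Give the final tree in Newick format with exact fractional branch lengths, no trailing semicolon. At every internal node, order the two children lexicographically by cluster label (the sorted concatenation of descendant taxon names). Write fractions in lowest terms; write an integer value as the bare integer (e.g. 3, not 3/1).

(((((J:7/2,Y:7/2):13/2,Q:10):11/6,(L:7/2,S:7/2):25/3):17/30,V:62/5):37/20,(P:11/2,X:11/2):35/4)

step 1: merge (J,Y) at d=7; branch lengths J→7/2, Y→7/2; new cluster JY
  updated: d(JY,L)=35, d(JY,P)=24, d(JY,Q)=20, d(JY,S)=25/2, d(JY,V)=22, d(JY,X)=65/2
step 2: merge (L,S) at d=7; branch lengths L→7/2, S→7/2; new cluster LS
  updated: d(JY,LS)=95/4, d(LS,P)=33, d(LS,Q)=47/2, d(LS,V)=26, d(LS,X)=55/2
step 3: merge (P,X) at d=11; branch lengths P→11/2, X→11/2; new cluster PX
  updated: d(JY,PX)=113/4, d(LS,PX)=121/4, d(PX,Q)=25, d(PX,V)=29
step 4: merge (JY,Q) at d=20; branch lengths JY→13/2, Q→10; new cluster JQY
  updated: d(JQY,LS)=71/3, d(JQY,PX)=163/6, d(JQY,V)=24
step 5: merge (JQY,LS) at d=71/3; branch lengths JQY→11/6, LS→25/3; new cluster JLQSY
  updated: d(JLQSY,PX)=142/5, d(JLQSY,V)=124/5
step 6: merge (JLQSY,V) at d=124/5; branch lengths JLQSY→17/30, V→62/5; new cluster JLQSVY
  updated: d(JLQSVY,PX)=57/2
step 7: merge (JLQSVY,PX) at d=57/2; branch lengths JLQSVY→37/20, PX→35/4; new cluster JLPQSVXY
final tree: (((((J:7/2,Y:7/2):13/2,Q:10):11/6,(L:7/2,S:7/2):25/3):17/30,V:62/5):37/20,(P:11/2,X:11/2):35/4)
total length: 2257/30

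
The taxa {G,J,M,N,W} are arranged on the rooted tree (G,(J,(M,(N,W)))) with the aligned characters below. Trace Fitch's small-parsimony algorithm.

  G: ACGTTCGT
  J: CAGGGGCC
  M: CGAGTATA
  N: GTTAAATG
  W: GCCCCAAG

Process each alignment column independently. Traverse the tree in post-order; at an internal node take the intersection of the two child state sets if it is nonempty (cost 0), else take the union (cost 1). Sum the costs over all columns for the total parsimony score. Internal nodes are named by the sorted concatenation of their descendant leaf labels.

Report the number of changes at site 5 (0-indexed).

2

[col 0] NW: children N:{G}, W:{G} ∩→ {G}; cost 0
[col 0] MNW: children M:{C}, NW:{G} ∪→ {C,G}; cost 1
[col 0] JMNW: children J:{C}, MNW:{C,G} ∩→ {C}; cost 0
[col 0] GJMNW: children G:{A}, JMNW:{C} ∪→ {A,C}; cost 1
[col 1] NW: children N:{T}, W:{C} ∪→ {C,T}; cost 1
[col 1] MNW: children M:{G}, NW:{C,T} ∪→ {C,G,T}; cost 1
[col 1] JMNW: children J:{A}, MNW:{C,G,T} ∪→ {A,C,G,T}; cost 1
[col 1] GJMNW: children G:{C}, JMNW:{A,C,G,T} ∩→ {C}; cost 0
[col 2] NW: children N:{T}, W:{C} ∪→ {C,T}; cost 1
[col 2] MNW: children M:{A}, NW:{C,T} ∪→ {A,C,T}; cost 1
[col 2] JMNW: children J:{G}, MNW:{A,C,T} ∪→ {A,C,G,T}; cost 1
[col 2] GJMNW: children G:{G}, JMNW:{A,C,G,T} ∩→ {G}; cost 0
[col 3] NW: children N:{A}, W:{C} ∪→ {A,C}; cost 1
[col 3] MNW: children M:{G}, NW:{A,C} ∪→ {A,C,G}; cost 1
[col 3] JMNW: children J:{G}, MNW:{A,C,G} ∩→ {G}; cost 0
[col 3] GJMNW: children G:{T}, JMNW:{G} ∪→ {G,T}; cost 1
[col 4] NW: children N:{A}, W:{C} ∪→ {A,C}; cost 1
[col 4] MNW: children M:{T}, NW:{A,C} ∪→ {A,C,T}; cost 1
[col 4] JMNW: children J:{G}, MNW:{A,C,T} ∪→ {A,C,G,T}; cost 1
[col 4] GJMNW: children G:{T}, JMNW:{A,C,G,T} ∩→ {T}; cost 0
[col 5] NW: children N:{A}, W:{A} ∩→ {A}; cost 0
[col 5] MNW: children M:{A}, NW:{A} ∩→ {A}; cost 0
[col 5] JMNW: children J:{G}, MNW:{A} ∪→ {A,G}; cost 1
[col 5] GJMNW: children G:{C}, JMNW:{A,G} ∪→ {A,C,G}; cost 1
[col 6] NW: children N:{T}, W:{A} ∪→ {A,T}; cost 1
[col 6] MNW: children M:{T}, NW:{A,T} ∩→ {T}; cost 0
[col 6] JMNW: children J:{C}, MNW:{T} ∪→ {C,T}; cost 1
[col 6] GJMNW: children G:{G}, JMNW:{C,T} ∪→ {C,G,T}; cost 1
[col 7] NW: children N:{G}, W:{G} ∩→ {G}; cost 0
[col 7] MNW: children M:{A}, NW:{G} ∪→ {A,G}; cost 1
[col 7] JMNW: children J:{C}, MNW:{A,G} ∪→ {A,C,G}; cost 1
[col 7] GJMNW: children G:{T}, JMNW:{A,C,G} ∪→ {A,C,G,T}; cost 1
per-site changes: [2, 3, 3, 3, 3, 2, 3, 3]; total = 22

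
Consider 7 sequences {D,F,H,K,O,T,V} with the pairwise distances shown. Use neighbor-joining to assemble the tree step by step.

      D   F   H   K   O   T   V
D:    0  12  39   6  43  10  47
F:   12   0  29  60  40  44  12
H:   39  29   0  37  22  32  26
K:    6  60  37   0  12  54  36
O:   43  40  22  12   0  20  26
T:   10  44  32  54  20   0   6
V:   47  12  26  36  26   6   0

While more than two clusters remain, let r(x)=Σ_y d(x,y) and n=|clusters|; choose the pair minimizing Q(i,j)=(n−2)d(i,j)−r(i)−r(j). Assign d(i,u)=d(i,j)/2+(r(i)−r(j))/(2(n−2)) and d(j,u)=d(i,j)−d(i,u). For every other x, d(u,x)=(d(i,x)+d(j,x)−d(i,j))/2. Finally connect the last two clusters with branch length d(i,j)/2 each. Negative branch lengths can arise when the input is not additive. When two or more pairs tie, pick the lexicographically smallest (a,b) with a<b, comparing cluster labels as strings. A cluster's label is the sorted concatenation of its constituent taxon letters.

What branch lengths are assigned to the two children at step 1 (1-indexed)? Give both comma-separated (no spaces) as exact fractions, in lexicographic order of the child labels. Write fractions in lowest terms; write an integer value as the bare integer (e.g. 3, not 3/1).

-9/5,39/5

step 1: merge (D,K) at d=6, Q=-332; branch lengths D→-9/5, K→39/5; new cluster DK
  updated: d(DK,F)=33, d(DK,H)=35, d(DK,O)=49/2, d(DK,T)=29, d(DK,V)=77/2
step 2: merge (F,V) at d=12, Q=-437/2; branch lengths F→195/16, V→-3/16; new cluster FV
  updated: d(DK,FV)=119/4, d(FV,H)=43/2, d(FV,O)=27, d(FV,T)=19
step 3: merge (FV,H) at d=43/2, Q=-573/4; branch lengths FV→205/24, H→311/24; new cluster FHV
  updated: d(DK,FHV)=173/8, d(FHV,O)=55/4, d(FHV,T)=59/4
step 4: merge (DK,O) at d=49/2, Q=-675/8; branch lengths DK→527/32, O→257/32; new cluster DKO
  updated: d(DKO,FHV)=87/16, d(DKO,T)=49/4
step 5: merge (DKO,FHV) at d=87/16, Q=-519/16; branch lengths DKO→47/32, FHV→127/32; new cluster DFHKOV
  updated: d(DFHKOV,T)=345/32
step 6: merge (DFHKOV,T) at d=345/32; branch lengths DFHKOV→345/64, T→345/64; new cluster DFHKOTV
final tree: ((((D:-9/5,K:39/5):527/32,O:257/32):47/32,((F:195/16,V:-3/16):205/24,H:311/24):127/32):345/64,T:345/64)
total length: 2567/32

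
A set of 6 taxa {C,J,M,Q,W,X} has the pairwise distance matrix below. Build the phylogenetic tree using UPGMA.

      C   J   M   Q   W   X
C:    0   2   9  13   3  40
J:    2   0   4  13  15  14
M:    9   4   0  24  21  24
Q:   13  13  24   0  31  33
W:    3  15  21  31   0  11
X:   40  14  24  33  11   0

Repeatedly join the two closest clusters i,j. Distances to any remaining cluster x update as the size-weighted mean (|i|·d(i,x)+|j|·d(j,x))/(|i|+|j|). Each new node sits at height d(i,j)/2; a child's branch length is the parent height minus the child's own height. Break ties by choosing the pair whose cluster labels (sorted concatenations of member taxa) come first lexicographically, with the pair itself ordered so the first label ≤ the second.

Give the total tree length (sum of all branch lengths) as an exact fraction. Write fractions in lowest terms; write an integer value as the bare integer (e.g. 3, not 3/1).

977/24

step 1: merge (C,J) at d=2; branch lengths C→1, J→1; new cluster CJ
  updated: d(CJ,M)=13/2, d(CJ,Q)=13, d(CJ,W)=9, d(CJ,X)=27
step 2: merge (CJ,M) at d=13/2; branch lengths CJ→9/4, M→13/4; new cluster CJM
  updated: d(CJM,Q)=50/3, d(CJM,W)=13, d(CJM,X)=26
step 3: merge (W,X) at d=11; branch lengths W→11/2, X→11/2; new cluster WX
  updated: d(CJM,WX)=39/2, d(Q,WX)=32
step 4: merge (CJM,Q) at d=50/3; branch lengths CJM→61/12, Q→25/3; new cluster CJMQ
  updated: d(CJMQ,WX)=181/8
step 5: merge (CJMQ,WX) at d=181/8; branch lengths CJMQ→143/48, WX→93/16; new cluster CJMQWX
final tree: ((((C:1,J:1):9/4,M:13/4):61/12,Q:25/3):143/48,(W:11/2,X:11/2):93/16)
total length: 977/24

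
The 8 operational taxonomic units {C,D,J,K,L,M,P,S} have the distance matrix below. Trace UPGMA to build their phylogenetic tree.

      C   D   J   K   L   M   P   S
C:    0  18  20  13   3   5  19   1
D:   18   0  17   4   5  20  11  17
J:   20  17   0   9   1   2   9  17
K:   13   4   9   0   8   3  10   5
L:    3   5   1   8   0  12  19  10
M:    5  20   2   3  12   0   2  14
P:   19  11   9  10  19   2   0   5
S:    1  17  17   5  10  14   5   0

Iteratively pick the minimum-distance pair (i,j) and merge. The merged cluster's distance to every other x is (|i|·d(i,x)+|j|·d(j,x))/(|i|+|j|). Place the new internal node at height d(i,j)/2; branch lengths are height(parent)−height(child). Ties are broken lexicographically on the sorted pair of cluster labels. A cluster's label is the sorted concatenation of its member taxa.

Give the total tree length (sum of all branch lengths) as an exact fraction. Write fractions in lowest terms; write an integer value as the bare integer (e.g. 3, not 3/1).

417/16

step 1: merge (C,S) at d=1; branch lengths C→1/2, S→1/2; new cluster CS
  updated: d(CS,D)=35/2, d(CS,J)=37/2, d(CS,K)=9, d(CS,L)=13/2, d(CS,M)=19/2, d(CS,P)=12
step 2: merge (J,L) at d=1; branch lengths J→1/2, L→1/2; new cluster JL
  updated: d(CS,JL)=25/2, d(D,JL)=11, d(JL,K)=17/2, d(JL,M)=7, d(JL,P)=14
step 3: merge (M,P) at d=2; branch lengths M→1, P→1; new cluster MP
  updated: d(CS,MP)=43/4, d(D,MP)=31/2, d(JL,MP)=21/2, d(K,MP)=13/2
step 4: merge (D,K) at d=4; branch lengths D→2, K→2; new cluster DK
  updated: d(CS,DK)=53/4, d(DK,JL)=39/4, d(DK,MP)=11
step 5: merge (DK,JL) at d=39/4; branch lengths DK→23/8, JL→35/8; new cluster DJKL
  updated: d(CS,DJKL)=103/8, d(DJKL,MP)=43/4
step 6: merge (CS,MP) at d=43/4; branch lengths CS→39/8, MP→35/8; new cluster CMPS
  updated: d(CMPS,DJKL)=189/16
step 7: merge (CMPS,DJKL) at d=189/16; branch lengths CMPS→17/32, DJKL→33/32; new cluster CDJKLMPS
final tree: (((C:1/2,S:1/2):39/8,(M:1,P:1):35/8):17/32,((D:2,K:2):23/8,(J:1/2,L:1/2):35/8):33/32)
total length: 417/16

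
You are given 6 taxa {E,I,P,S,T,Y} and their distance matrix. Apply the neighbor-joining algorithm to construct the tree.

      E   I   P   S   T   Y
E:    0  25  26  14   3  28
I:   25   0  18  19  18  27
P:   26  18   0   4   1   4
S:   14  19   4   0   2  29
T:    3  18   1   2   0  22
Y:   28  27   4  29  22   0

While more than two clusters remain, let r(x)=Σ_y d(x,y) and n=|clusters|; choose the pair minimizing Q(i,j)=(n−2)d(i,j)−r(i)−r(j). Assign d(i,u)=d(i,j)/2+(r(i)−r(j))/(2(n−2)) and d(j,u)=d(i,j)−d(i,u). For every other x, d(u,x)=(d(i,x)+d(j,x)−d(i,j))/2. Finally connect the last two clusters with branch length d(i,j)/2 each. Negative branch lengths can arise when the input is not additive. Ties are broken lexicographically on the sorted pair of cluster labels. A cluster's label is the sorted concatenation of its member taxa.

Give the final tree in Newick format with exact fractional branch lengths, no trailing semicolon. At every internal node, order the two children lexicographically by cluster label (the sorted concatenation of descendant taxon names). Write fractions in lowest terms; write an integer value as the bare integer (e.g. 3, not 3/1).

((((E:29/4,T:-17/4):61/16,S:43/16):61/16,I:199/16):129/32,(P:-41/8,Y:73/8):129/32)

step 1: merge (P,Y) at d=4, Q=-147; branch lengths P→-41/8, Y→73/8; new cluster PY
  updated: d(E,PY)=25, d(I,PY)=41/2, d(PY,S)=29/2, d(PY,T)=19/2
step 2: merge (E,T) at d=3, Q=-181/2; branch lengths E→29/4, T→-17/4; new cluster ET
  updated: d(ET,I)=20, d(ET,PY)=63/4, d(ET,S)=13/2
step 3: merge (ET,S) at d=13/2, Q=-277/4; branch lengths ET→61/16, S→43/16; new cluster EST
  updated: d(EST,I)=65/4, d(EST,PY)=95/8
step 4: merge (EST,I) at d=65/4, Q=-389/8; branch lengths EST→61/16, I→199/16; new cluster EIST
  updated: d(EIST,PY)=129/16
step 5: merge (EIST,PY) at d=129/16; branch lengths EIST→129/32, PY→129/32; new cluster EIPSTY
final tree: ((((E:29/4,T:-17/4):61/16,S:43/16):61/16,I:199/16):129/32,(P:-41/8,Y:73/8):129/32)
total length: 605/16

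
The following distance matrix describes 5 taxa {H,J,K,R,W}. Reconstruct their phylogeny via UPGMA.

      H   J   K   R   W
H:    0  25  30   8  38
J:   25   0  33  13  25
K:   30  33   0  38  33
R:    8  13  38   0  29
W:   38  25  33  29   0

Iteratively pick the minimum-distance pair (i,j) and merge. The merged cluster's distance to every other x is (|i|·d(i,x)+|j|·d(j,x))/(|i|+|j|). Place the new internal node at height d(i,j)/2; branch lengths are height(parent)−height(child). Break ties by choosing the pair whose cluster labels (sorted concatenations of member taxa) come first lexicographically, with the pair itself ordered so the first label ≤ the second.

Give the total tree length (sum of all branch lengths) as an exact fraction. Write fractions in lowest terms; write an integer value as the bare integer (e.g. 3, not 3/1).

187/3

1. join H+R (d=8) ⇒ HR; edges |H|=4, |R|=4
  updated: d(HR,J)=19, d(HR,K)=34, d(HR,W)=67/2
2. join HR+J (d=19) ⇒ HJR; edges |HR|=11/2, |J|=19/2
  updated: d(HJR,K)=101/3, d(HJR,W)=92/3
3. join HJR+W (d=92/3) ⇒ HJRW; edges |HJR|=35/6, |W|=46/3
  updated: d(HJRW,K)=67/2
4. join HJRW+K (d=67/2) ⇒ HJKRW; edges |HJRW|=17/12, |K|=67/4
final tree: ((((H:4,R:4):11/2,J:19/2):35/6,W:46/3):17/12,K:67/4)
total length: 187/3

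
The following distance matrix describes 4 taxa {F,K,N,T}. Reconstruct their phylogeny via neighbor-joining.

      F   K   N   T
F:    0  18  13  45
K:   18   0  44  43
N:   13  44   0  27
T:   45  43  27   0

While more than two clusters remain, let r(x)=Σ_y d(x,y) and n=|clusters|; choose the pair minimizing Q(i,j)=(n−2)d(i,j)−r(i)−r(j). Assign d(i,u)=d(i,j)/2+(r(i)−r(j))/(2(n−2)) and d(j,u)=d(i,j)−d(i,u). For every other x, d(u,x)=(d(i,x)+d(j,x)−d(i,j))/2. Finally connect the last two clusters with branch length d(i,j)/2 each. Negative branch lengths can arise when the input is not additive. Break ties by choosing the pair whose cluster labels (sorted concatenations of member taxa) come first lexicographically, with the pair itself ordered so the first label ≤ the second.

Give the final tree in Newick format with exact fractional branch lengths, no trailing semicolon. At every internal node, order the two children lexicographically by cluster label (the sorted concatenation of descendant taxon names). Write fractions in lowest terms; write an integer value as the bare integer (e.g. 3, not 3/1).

(((F:7/4,K:65/4):55/4,N:23/4):85/8,T:85/8)

iteration 1: select F,K (d=18, Q=-145); attach at lengths (7/4, 65/4); label the merged cluster FK
  updated: d(FK,N)=39/2, d(FK,T)=35
iteration 2: select FK,N (d=39/2, Q=-163/2); attach at lengths (55/4, 23/4); label the merged cluster FKN
  updated: d(FKN,T)=85/4
iteration 3: select FKN,T (d=85/4); attach at lengths (85/8, 85/8); label the merged cluster FKNT
final tree: (((F:7/4,K:65/4):55/4,N:23/4):85/8,T:85/8)
total length: 235/4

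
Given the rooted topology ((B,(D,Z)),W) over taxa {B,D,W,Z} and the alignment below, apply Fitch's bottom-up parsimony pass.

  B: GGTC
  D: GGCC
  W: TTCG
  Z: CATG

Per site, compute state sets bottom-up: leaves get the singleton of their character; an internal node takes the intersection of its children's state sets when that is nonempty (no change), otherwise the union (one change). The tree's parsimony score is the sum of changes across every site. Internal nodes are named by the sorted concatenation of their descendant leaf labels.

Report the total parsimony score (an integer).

8

site 0, node DZ: D={G} ∪ Z={C} → {C,G} (+1)
site 0, node BDZ: B={G} ∩ DZ={C,G} → {G} (+0)
site 0, node BDWZ: BDZ={G} ∪ W={T} → {G,T} (+1)
site 1, node DZ: D={G} ∪ Z={A} → {A,G} (+1)
site 1, node BDZ: B={G} ∩ DZ={A,G} → {G} (+0)
site 1, node BDWZ: BDZ={G} ∪ W={T} → {G,T} (+1)
site 2, node DZ: D={C} ∪ Z={T} → {C,T} (+1)
site 2, node BDZ: B={T} ∩ DZ={C,T} → {T} (+0)
site 2, node BDWZ: BDZ={T} ∪ W={C} → {C,T} (+1)
site 3, node DZ: D={C} ∪ Z={G} → {C,G} (+1)
site 3, node BDZ: B={C} ∩ DZ={C,G} → {C} (+0)
site 3, node BDWZ: BDZ={C} ∪ W={G} → {C,G} (+1)
per-site changes: [2, 2, 2, 2]; total = 8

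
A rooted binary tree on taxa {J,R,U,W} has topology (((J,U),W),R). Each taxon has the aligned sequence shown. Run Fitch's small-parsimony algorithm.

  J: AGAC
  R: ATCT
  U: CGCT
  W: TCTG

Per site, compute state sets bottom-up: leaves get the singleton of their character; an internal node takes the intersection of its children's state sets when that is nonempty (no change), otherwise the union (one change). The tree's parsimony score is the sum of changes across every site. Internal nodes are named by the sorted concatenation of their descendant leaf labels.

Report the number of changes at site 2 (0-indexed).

2

JU@0: {A} ∪ {C} = {A,C} (union, +1)
JUW@0: {A,C} ∪ {T} = {A,C,T} (union, +1)
JRUW@0: {A,C,T} ∩ {A} = {A} (intersection, +0)
JU@1: {G} ∩ {G} = {G} (intersection, +0)
JUW@1: {G} ∪ {C} = {C,G} (union, +1)
JRUW@1: {C,G} ∪ {T} = {C,G,T} (union, +1)
JU@2: {A} ∪ {C} = {A,C} (union, +1)
JUW@2: {A,C} ∪ {T} = {A,C,T} (union, +1)
JRUW@2: {A,C,T} ∩ {C} = {C} (intersection, +0)
JU@3: {C} ∪ {T} = {C,T} (union, +1)
JUW@3: {C,T} ∪ {G} = {C,G,T} (union, +1)
JRUW@3: {C,G,T} ∩ {T} = {T} (intersection, +0)
per-site changes: [2, 2, 2, 2]; total = 8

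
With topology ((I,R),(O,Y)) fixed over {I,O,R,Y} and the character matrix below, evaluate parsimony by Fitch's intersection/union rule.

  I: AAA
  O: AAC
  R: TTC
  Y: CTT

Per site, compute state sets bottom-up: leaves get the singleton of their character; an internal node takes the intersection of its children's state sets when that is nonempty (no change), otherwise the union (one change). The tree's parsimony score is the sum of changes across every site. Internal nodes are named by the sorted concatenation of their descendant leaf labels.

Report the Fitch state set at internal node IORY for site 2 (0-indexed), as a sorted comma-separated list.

IR@0: {A} ∪ {T} = {A,T} (union, +1)
OY@0: {A} ∪ {C} = {A,C} (union, +1)
IORY@0: {A,T} ∩ {A,C} = {A} (intersection, +0)
IR@1: {A} ∪ {T} = {A,T} (union, +1)
OY@1: {A} ∪ {T} = {A,T} (union, +1)
IORY@1: {A,T} ∩ {A,T} = {A,T} (intersection, +0)
IR@2: {A} ∪ {C} = {A,C} (union, +1)
OY@2: {C} ∪ {T} = {C,T} (union, +1)
IORY@2: {A,C} ∩ {C,T} = {C} (intersection, +0)
per-site changes: [2, 2, 2]; total = 6

C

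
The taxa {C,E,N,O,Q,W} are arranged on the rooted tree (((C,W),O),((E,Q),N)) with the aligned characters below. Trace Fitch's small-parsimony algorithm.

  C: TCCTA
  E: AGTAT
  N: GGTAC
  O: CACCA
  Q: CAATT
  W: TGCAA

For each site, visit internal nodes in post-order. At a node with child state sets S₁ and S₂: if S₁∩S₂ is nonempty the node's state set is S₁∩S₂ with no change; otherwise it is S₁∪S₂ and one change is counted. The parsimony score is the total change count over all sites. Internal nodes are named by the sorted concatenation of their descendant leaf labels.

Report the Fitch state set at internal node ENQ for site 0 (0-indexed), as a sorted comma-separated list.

A,C,G

CW@0: {T} ∩ {T} = {T} (intersection, +0)
COW@0: {T} ∪ {C} = {C,T} (union, +1)
EQ@0: {A} ∪ {C} = {A,C} (union, +1)
ENQ@0: {A,C} ∪ {G} = {A,C,G} (union, +1)
CENOQW@0: {C,T} ∩ {A,C,G} = {C} (intersection, +0)
CW@1: {C} ∪ {G} = {C,G} (union, +1)
COW@1: {C,G} ∪ {A} = {A,C,G} (union, +1)
EQ@1: {G} ∪ {A} = {A,G} (union, +1)
ENQ@1: {A,G} ∩ {G} = {G} (intersection, +0)
CENOQW@1: {A,C,G} ∩ {G} = {G} (intersection, +0)
CW@2: {C} ∩ {C} = {C} (intersection, +0)
COW@2: {C} ∩ {C} = {C} (intersection, +0)
EQ@2: {T} ∪ {A} = {A,T} (union, +1)
ENQ@2: {A,T} ∩ {T} = {T} (intersection, +0)
CENOQW@2: {C} ∪ {T} = {C,T} (union, +1)
CW@3: {T} ∪ {A} = {A,T} (union, +1)
COW@3: {A,T} ∪ {C} = {A,C,T} (union, +1)
EQ@3: {A} ∪ {T} = {A,T} (union, +1)
ENQ@3: {A,T} ∩ {A} = {A} (intersection, +0)
CENOQW@3: {A,C,T} ∩ {A} = {A} (intersection, +0)
CW@4: {A} ∩ {A} = {A} (intersection, +0)
COW@4: {A} ∩ {A} = {A} (intersection, +0)
EQ@4: {T} ∩ {T} = {T} (intersection, +0)
ENQ@4: {T} ∪ {C} = {C,T} (union, +1)
CENOQW@4: {A} ∪ {C,T} = {A,C,T} (union, +1)
per-site changes: [3, 3, 2, 3, 2]; total = 13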